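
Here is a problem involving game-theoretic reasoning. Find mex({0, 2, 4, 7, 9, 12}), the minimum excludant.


Set = {0, 2, 4, 7, 9, 12}
0 is in the set.
1 is NOT in the set. This is the mex.
mex = 1

1


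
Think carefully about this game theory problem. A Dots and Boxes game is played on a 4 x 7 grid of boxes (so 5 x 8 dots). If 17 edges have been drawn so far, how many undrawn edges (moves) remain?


Grid: 4 x 7 boxes, i.e. 5 rows and 8 columns of dots.
Horizontal edges: (rows + 1) * cols = 5 * 7 = 35
Vertical edges: rows * (cols + 1) = 4 * 8 = 32
Total edges: 35 + 32 = 67
Edges drawn: 17
Remaining: 67 - 17 = 50

50


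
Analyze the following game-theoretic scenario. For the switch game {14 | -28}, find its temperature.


The game is {14 | -28}, a switch {a | b} with numbers a > b.
Cooling {a | b} by t gives {a - t | b + t}, which stops being hot when a - t = b + t, i.e. at t = (a - b)/2. So the temperature of a switch is (a - b)/2.
Temperature = (Left option - Right option) / 2
= (14 - (-28)) / 2
= 42 / 2
= 21

21


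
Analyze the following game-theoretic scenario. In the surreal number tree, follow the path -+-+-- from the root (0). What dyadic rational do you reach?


Sign expansion: -+-+--
Rule: track bounds (lo, hi), initially (-inf, +inf). On '+', the current value becomes lo and we move to the simplest number in (value, hi): value + 1 if hi = +inf, otherwise the midpoint (value + hi)/2. On '-', the current value becomes hi and we move to value - 1 if lo = -inf, otherwise the midpoint (lo + value)/2.
Start at 0.
Step 1: sign = -, move left. Bounds: (-inf, 0). Value = -1
Step 2: sign = +, move right. Bounds: (-1, 0). Value = -1/2
Step 3: sign = -, move left. Bounds: (-1, -1/2). Value = -3/4
Step 4: sign = +, move right. Bounds: (-3/4, -1/2). Value = -5/8
Step 5: sign = -, move left. Bounds: (-3/4, -5/8). Value = -11/16
Step 6: sign = -, move left. Bounds: (-3/4, -11/16). Value = -23/32
The surreal number with sign expansion -+-+-- is -23/32.

-23/32


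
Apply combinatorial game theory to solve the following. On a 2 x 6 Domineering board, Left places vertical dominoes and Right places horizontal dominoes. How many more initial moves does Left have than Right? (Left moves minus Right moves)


Board is 2 x 6 (rows x cols).
Left (vertical) placements: (rows-1) * cols = 1 * 6 = 6
Right (horizontal) placements: rows * (cols-1) = 2 * 5 = 10
Advantage = Left - Right = 6 - 10 = -4

-4


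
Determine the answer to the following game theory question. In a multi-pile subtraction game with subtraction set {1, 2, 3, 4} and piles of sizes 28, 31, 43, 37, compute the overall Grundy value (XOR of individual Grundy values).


Subtraction set: {1, 2, 3, 4}
For this subtraction set, G(n) = n mod 5 (period = max + 1 = 5).
Pile 1 (size 28): G(28) = 28 mod 5 = 3
Pile 2 (size 31): G(31) = 31 mod 5 = 1
Pile 3 (size 43): G(43) = 43 mod 5 = 3
Pile 4 (size 37): G(37) = 37 mod 5 = 2
Total Grundy value = XOR of all: 3 XOR 1 XOR 3 XOR 2 = 3

3


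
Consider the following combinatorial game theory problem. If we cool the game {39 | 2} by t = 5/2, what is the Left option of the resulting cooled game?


Original game: {39 | 2} (a switch {a | b} with a > b).
Cooling by t (for t below the temperature (a - b)/2 = 37/2) taxes each move by t: {a | b} cooled by t is {a - t | b + t}.
Cooling amount: t = 5/2
Cooled Left option: 39 - 5/2 = 73/2
Cooled Right option: 2 + 5/2 = 9/2
Cooled game: {73/2 | 9/2}
Left option = 73/2

73/2


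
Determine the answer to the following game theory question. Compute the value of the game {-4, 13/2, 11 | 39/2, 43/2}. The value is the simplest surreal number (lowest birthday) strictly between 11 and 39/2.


Left options: {-4, 13/2, 11}, max = 11
Right options: {39/2, 43/2}, min = 39/2
All options are numbers and max(Left) < min(Right), so by the simplicity theorem the value is the simplest (earliest-born) number strictly between 11 and 39/2.
Integers 12 through 19 all lie strictly between 11 and 39/2.
Among integers, the simplest (lowest birthday = smallest |n|; 0 is born on day 0, +-n on day n) is 12.
No non-integer in the interval can be simpler: if x is a non-integer in the interval, then floor(x) or ceil(x) also lies in the interval (the interval contains an integer), and both are proper prefixes of x's sign expansion, i.e. born earlier. So the game value is 12.
Game value = 12

12


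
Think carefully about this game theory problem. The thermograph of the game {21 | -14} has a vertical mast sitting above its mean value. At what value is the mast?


Game = {21 | -14}, a switch {a | b} with numbers a > b.
Its thermograph has left wall a - t and right wall b + t, which meet at t = (a - b)/2, where both equal (a + b)/2. So the mast (mean value) is at (a + b)/2.
Mean = (21 + (-14))/2 = 7/2 = 7/2

7/2


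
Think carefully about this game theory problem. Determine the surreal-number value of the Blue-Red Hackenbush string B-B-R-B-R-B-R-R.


Edges (from ground): B-B-R-B-R-B-R-R
By Berlekamp's sign-expansion rule, a Blue-Red Hackenbush stalk has the value of the surreal number whose sign sequence is the edge sequence with B -> + and R -> -.
Sign sequence: ++-+-+--
Trace the sign expansion in the surreal number tree, starting from 0:
Edge 1: B (sign +) -> bounds (0, +inf), value = 1
Edge 2: B (sign +) -> bounds (1, +inf), value = 2
Edge 3: R (sign -) -> bounds (1, 2), value = 3/2
Edge 4: B (sign +) -> bounds (3/2, 2), value = 7/4
Edge 5: R (sign -) -> bounds (3/2, 7/4), value = 13/8
Edge 6: B (sign +) -> bounds (13/8, 7/4), value = 27/16
Edge 7: R (sign -) -> bounds (13/8, 27/16), value = 53/32
Edge 8: R (sign -) -> bounds (13/8, 53/32), value = 105/64
Game value = 105/64

105/64


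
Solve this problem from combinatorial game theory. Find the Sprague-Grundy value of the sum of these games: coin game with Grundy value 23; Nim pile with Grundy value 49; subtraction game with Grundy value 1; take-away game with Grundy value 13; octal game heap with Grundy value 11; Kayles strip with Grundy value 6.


By the Sprague-Grundy theorem, the Grundy value of a sum of games is the XOR of individual Grundy values.
coin game: Grundy value = 23. Running XOR: 0 XOR 23 = 23
Nim pile: Grundy value = 49. Running XOR: 23 XOR 49 = 38
subtraction game: Grundy value = 1. Running XOR: 38 XOR 1 = 39
take-away game: Grundy value = 13. Running XOR: 39 XOR 13 = 42
octal game heap: Grundy value = 11. Running XOR: 42 XOR 11 = 33
Kayles strip: Grundy value = 6. Running XOR: 33 XOR 6 = 39
The combined Grundy value is 39.

39


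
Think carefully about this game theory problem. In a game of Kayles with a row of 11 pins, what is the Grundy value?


Kayles: a move removes 1 or 2 adjacent pins from a contiguous row.
Removing pins from a row of k leaves two independent rows (a, b) with a + b = k - 1 (one pin) or a + b = k - 2 (two pins); an end removal gives a = 0.
By Sprague-Grundy, G(k) = mex{ G(a) XOR G(b) } over all these splits. G(0) = 0.
G(1): splits (0,0):0^0=0 -> mex({0}) = 1
G(2): splits (0,1):0^1=1 (0,0):0^0=0 -> mex({0, 1}) = 2
G(3): splits (0,2):0^2=2 (1,1):1^1=0 (0,1):0^1=1 -> mex({0, 1, 2}) = 3
G(4): splits (0,3):0^3=3 (1,2):1^2=3 (0,2):0^2=2 (1,1):1^1=0 -> mex({0, 2, 3}) = 1
G(5): splits (0,4):0^1=1 (1,3):1^3=2 (2,2):2^2=0 (0,3):0^3=3 (1,2):1^2=3 -> mex({0, 1, 2, 3}) = 4
G(6) = mex({0, 1, 2, 4}) = 3
G(7) = mex({0, 1, 3, 4, 5}) = 2
G(8) = mex({0, 2, 3, 5, 6}) = 1
G(9) = mex({0, 1, 2, 3, 6, 7}) = 4
G(10) = mex({0, 1, 3, 4, 5, 7}) = 2
G(11) = mex({0, 1, 2, 3, 4, 5}) = 6
Therefore G(11) = 6.

6


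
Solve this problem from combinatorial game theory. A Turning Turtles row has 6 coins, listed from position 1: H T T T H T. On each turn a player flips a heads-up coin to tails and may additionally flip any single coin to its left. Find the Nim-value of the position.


Coins: H T T T H T
Key fact: a single head at position k behaves exactly like a Nim heap of size k (turning it to T and optionally flipping a coin at j < k corresponds to moving the heap from k to j, or to 0), and heads combine as a disjunctive sum (two heads at the same place would cancel, matching j XOR j = 0). So the Nim-value is the XOR of the 1-indexed positions of the heads.
Face-up positions (1-indexed): [1, 5]
XOR 0 with 1: 0 XOR 1 = 1
XOR 1 with 5: 1 XOR 5 = 4
Nim-value = 4

4


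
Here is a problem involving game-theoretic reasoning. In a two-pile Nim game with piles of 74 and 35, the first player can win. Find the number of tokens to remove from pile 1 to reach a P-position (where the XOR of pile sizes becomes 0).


Piles: 74 and 35
Current XOR: 74 XOR 35 = 105 (non-zero, so this is an N-position).
To make the XOR zero, we need to find a move that balances the piles.
For pile 1 (size 74): target = 74 XOR 105 = 35
We reduce pile 1 from 74 to 35.
Tokens removed: 74 - 35 = 39
Verification: 35 XOR 35 = 0

39


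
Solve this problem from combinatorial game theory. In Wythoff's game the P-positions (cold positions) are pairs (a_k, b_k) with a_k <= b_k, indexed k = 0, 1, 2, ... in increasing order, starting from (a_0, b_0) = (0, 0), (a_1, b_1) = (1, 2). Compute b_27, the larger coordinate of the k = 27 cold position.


By Wythoff's theorem, a_k = floor(k * phi) and b_k = floor(k * phi^2) = a_k + k, where phi = (1 + sqrt(5))/2 is the golden ratio.
phi = (1 + sqrt(5))/2 = 1.618034
phi^2 = phi + 1 = 2.618034
k = 27
k * phi^2 = 27 * 2.618034 = 70.686918
b_27 = floor(k * phi^2) = 70 (check: a_27 + k = 43 + 27 = 70)

70


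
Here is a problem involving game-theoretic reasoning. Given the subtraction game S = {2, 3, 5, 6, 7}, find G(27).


The subtraction set is S = {2, 3, 5, 6, 7}.
G(k) = mex{ G(k - s) : s in S, s <= k }. We compute iteratively: G(0) = 0.
G(1) = mex({}) = 0
G(2) = mex({0}) = 1
G(3) = mex({0}) = 1
G(4) = mex({0, 1}) = 2
G(5) = mex({0, 1}) = 2
G(6) = mex({0, 1, 2}) = 3
G(7) = mex({0, 1, 2}) = 3
G(8) = mex({0, 1, 2, 3}) = 4
G(9) = mex({1, 2, 3}) = 0
G(10) = mex({1, 2, 3, 4}) = 0
G(11) = mex({0, 2, 3, 4}) = 1
G(12) = mex({0, 2, 3}) = 1
G(13) = mex({0, 1, 3, 4}) = 2
G(14) = mex({0, 1, 3, 4}) = 2
G(15) = mex({0, 1, 2, 4}) = 3
Observe that G(9)..G(15) = 0, 0, 1, 1, 2, 2, 3 repeats G(0)..G(6) = 0, 0, 1, 1, 2, 2, 3.
For k >= max(S) = 7, G(k) is determined by the previous 7 values G(k-7)..G(k-1); a window of 7 consecutive values has recurred shifted by 9, so by induction G(k + 9) = G(k) for all k >= 0: the sequence is periodic from the start with period 9.
One period: G(0..8) = 0, 0, 1, 1, 2, 2, 3, 3, 4.
27 mod 9 = 0, so G(27) = G(0) = 0.

0


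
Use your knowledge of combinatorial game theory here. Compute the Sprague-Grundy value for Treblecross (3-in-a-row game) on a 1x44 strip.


Treblecross: place X on empty cells; 3-in-a-row wins.
Playing within two cells of an existing X lets the opponent win at once, so sensible play treats the cells i-2..i+2 around each X as dead. The player left with no safe cell loses, so this is a normal-play take-away game on strips of safe cells.
Placing X at cell i (0-indexed) of a strip of k safe cells leaves independent strips of sizes max(0, i-2) and max(0, k-i-3). Hence G(k) = mex{ G(max(0,i-2)) XOR G(max(0,k-i-3)) : 0 <= i < k }, with G(0) = 0.
G(1): splits (0,0):0^0=0 -> mex({0}) = 1
G(2): splits (0,0):0^0=0 -> mex({0}) = 1
G(3): splits (0,0):0^0=0 -> mex({0}) = 1
G(4): splits (0,1):0^1=1 (0,0):0^0=0 -> mex({0, 1}) = 2
G(5): splits (0,2):0^1=1 (0,1):0^1=1 (0,0):0^0=0 -> mex({0, 1}) = 2
G(6) = mex({1}) = 0
G(7) = mex({0, 1, 2}) = 3
G(8) = mex({0, 1, 2}) = 3
G(9) = mex({0, 2}) = 1
G(10) = mex({0, 2, 3}) = 1
G(11) = mex({0, 3}) = 1
G(12) = mex({1, 3}) = 0
G(13) = mex({0, 1, 2, 3}) = 4
G(14) = mex({0, 1, 2}) = 3
G(15) = mex({0, 1, 2}) = 3
G(16) = mex({0, 1, 2, 4}) = 3
G(17) = mex({0, 1, 3, 4}) = 2
G(18) = mex({0, 1, 3, 4}) = 2
G(19) = mex({0, 1, 3, 5}) = 2
G(20) = mex({0, 1, 2, 3, 5}) = 4
G(21) = mex({0, 1, 2, 3, 5}) = 4
G(22) = mex({1, 2, 6}) = 0
G(23) = mex({0, 1, 2, 3, 4, 6}) = 5
G(24) = mex({0, 1, 2, 3, 4}) = 5
G(25) = mex({0, 1, 3, 4, 7}) = 2
G(26) = mex({0, 1, 3, 4, 5, 7}) = 2
G(27) = mex({0, 1, 3, 5}) = 2
G(28) = mex({0, 1, 2, 5}) = 3
G(29) = mex({0, 1, 2, 4, 5, 6}) = 3
G(30) = mex({1, 2, 4, 6}) = 0
G(31) = mex({0, 1, 2, 3, 4, 6}) = 5
G(32) = mex({1, 2, 3, 4, 7}) = 0
G(33) = mex({0, 3, 7}) = 1
G(34) = mex({0, 2, 3, 5, 7}) = 1
G(35) = mex({0, 2, 3, 5, 6}) = 1
G(36) = mex({0, 1, 2, 5, 6}) = 3
G(37) = mex({0, 1, 2, 4, 5, 6}) = 3
G(38) = mex({0, 1, 2, 4}) = 3
G(39) = mex({0, 1, 2, 3, 4, 7}) = 5
G(40) = mex({0, 1, 2, 3, 4, 5, 7}) = 6
G(41) = mex({0, 1, 2, 3, 5, 7}) = 4
G(42) = mex({0, 1, 2, 3, 5, 6, 7}) = 4
G(43) = mex({0, 2, 3, 5, 6}) = 1
G(44) = mex({1, 2, 3, 4, 5, 6}) = 0
Therefore G(44) = 0.

0


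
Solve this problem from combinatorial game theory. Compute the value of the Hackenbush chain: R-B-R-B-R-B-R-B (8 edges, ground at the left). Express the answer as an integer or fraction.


Edges (from ground): R-B-R-B-R-B-R-B
By Berlekamp's sign-expansion rule, a Blue-Red Hackenbush stalk has the value of the surreal number whose sign sequence is the edge sequence with B -> + and R -> -.
Sign sequence: -+-+-+-+
Trace the sign expansion in the surreal number tree, starting from 0:
Edge 1: R (sign -) -> bounds (-inf, 0), value = -1
Edge 2: B (sign +) -> bounds (-1, 0), value = -1/2
Edge 3: R (sign -) -> bounds (-1, -1/2), value = -3/4
Edge 4: B (sign +) -> bounds (-3/4, -1/2), value = -5/8
Edge 5: R (sign -) -> bounds (-3/4, -5/8), value = -11/16
Edge 6: B (sign +) -> bounds (-11/16, -5/8), value = -21/32
Edge 7: R (sign -) -> bounds (-11/16, -21/32), value = -43/64
Edge 8: B (sign +) -> bounds (-43/64, -21/32), value = -85/128
Game value = -85/128

-85/128


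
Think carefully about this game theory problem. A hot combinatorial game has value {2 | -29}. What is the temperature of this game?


The game is {2 | -29}, a switch {a | b} with numbers a > b.
Cooling {a | b} by t gives {a - t | b + t}, which stops being hot when a - t = b + t, i.e. at t = (a - b)/2. So the temperature of a switch is (a - b)/2.
Temperature = (Left option - Right option) / 2
= (2 - (-29)) / 2
= 31 / 2
= 31/2

31/2


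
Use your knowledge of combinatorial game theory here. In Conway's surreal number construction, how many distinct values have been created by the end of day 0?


Day 0: {|} = 0 is born. Count = 1.
Day n: the number of surreal numbers born by day n is 2^(n+1) - 1.
By day 0: 2^1 - 1 = 1
By day 0: 1 surreal numbers.

1


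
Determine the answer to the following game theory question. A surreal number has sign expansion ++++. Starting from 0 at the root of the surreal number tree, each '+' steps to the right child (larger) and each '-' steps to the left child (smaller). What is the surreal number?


Sign expansion: ++++
Rule: track bounds (lo, hi), initially (-inf, +inf). On '+', the current value becomes lo and we move to the simplest number in (value, hi): value + 1 if hi = +inf, otherwise the midpoint (value + hi)/2. On '-', the current value becomes hi and we move to value - 1 if lo = -inf, otherwise the midpoint (lo + value)/2.
Start at 0.
Step 1: sign = +, move right. Bounds: (0, +inf). Value = 1
Step 2: sign = +, move right. Bounds: (1, +inf). Value = 2
Step 3: sign = +, move right. Bounds: (2, +inf). Value = 3
Step 4: sign = +, move right. Bounds: (3, +inf). Value = 4
The surreal number with sign expansion ++++ is 4.

4


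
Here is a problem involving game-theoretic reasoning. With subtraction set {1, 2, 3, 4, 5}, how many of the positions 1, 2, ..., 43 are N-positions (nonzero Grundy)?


Subtraction set S = {1, 2, 3, 4, 5}, so G(n) = n mod 6.
G(n) = 0 when n is a multiple of 6.
Multiples of 6 in [1, 43]: 7
N-positions (nonzero Grundy) = 43 - 7 = 36

36


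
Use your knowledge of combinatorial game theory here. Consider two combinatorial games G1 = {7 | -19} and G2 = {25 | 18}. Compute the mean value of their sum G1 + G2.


G1 = {7 | -19}, G2 = {25 | 18}
Each is a switch {a | b} with numbers a > b; its mean value is (a + b)/2, and mean value is additive over game sums: m(G1 + G2) = m(G1) + m(G2).
Mean of G1 = (7 + (-19))/2 = -12/2 = -6
Mean of G2 = (25 + (18))/2 = 43/2 = 43/2
Mean of G1 + G2 = -6 + 43/2 = 31/2

31/2


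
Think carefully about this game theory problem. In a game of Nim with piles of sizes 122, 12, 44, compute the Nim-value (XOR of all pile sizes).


We need the XOR (exclusive or) of all pile sizes.
After XOR-ing pile 1 (size 122): 0 XOR 122 = 122
After XOR-ing pile 2 (size 12): 122 XOR 12 = 118
After XOR-ing pile 3 (size 44): 118 XOR 44 = 90
The Nim-value of this position is 90.

90


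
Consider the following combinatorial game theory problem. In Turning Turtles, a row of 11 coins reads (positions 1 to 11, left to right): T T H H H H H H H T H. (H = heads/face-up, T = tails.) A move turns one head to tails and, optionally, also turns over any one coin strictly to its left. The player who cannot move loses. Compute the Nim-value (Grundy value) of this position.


Coins: T T H H H H H H H T H
Key fact: a single head at position k behaves exactly like a Nim heap of size k (turning it to T and optionally flipping a coin at j < k corresponds to moving the heap from k to j, or to 0), and heads combine as a disjunctive sum (two heads at the same place would cancel, matching j XOR j = 0). So the Nim-value is the XOR of the 1-indexed positions of the heads.
Face-up positions (1-indexed): [3, 4, 5, 6, 7, 8, 9, 11]
XOR 0 with 3: 0 XOR 3 = 3
XOR 3 with 4: 3 XOR 4 = 7
XOR 7 with 5: 7 XOR 5 = 2
XOR 2 with 6: 2 XOR 6 = 4
XOR 4 with 7: 4 XOR 7 = 3
XOR 3 with 8: 3 XOR 8 = 11
XOR 11 with 9: 11 XOR 9 = 2
XOR 2 with 11: 2 XOR 11 = 9
Nim-value = 9

9


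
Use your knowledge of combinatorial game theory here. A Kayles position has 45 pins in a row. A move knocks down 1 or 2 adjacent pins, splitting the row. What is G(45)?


Kayles: a move removes 1 or 2 adjacent pins from a contiguous row.
Removing pins from a row of k leaves two independent rows (a, b) with a + b = k - 1 (one pin) or a + b = k - 2 (two pins); an end removal gives a = 0.
By Sprague-Grundy, G(k) = mex{ G(a) XOR G(b) } over all these splits. G(0) = 0.
G(1): splits (0,0):0^0=0 -> mex({0}) = 1
G(2): splits (0,1):0^1=1 (0,0):0^0=0 -> mex({0, 1}) = 2
G(3): splits (0,2):0^2=2 (1,1):1^1=0 (0,1):0^1=1 -> mex({0, 1, 2}) = 3
G(4): splits (0,3):0^3=3 (1,2):1^2=3 (0,2):0^2=2 (1,1):1^1=0 -> mex({0, 2, 3}) = 1
G(5): splits (0,4):0^1=1 (1,3):1^3=2 (2,2):2^2=0 (0,3):0^3=3 (1,2):1^2=3 -> mex({0, 1, 2, 3}) = 4
G(6) = mex({0, 1, 2, 4}) = 3
G(7) = mex({0, 1, 3, 4, 5}) = 2
G(8) = mex({0, 2, 3, 5, 6}) = 1
G(9) = mex({0, 1, 2, 3, 6, 7}) = 4
G(10) = mex({0, 1, 3, 4, 5, 7}) = 2
G(11) = mex({0, 1, 2, 3, 4, 5}) = 6
G(12) = mex({0, 1, 2, 3, 5, 6, 7}) = 4
G(13) = mex({0, 2, 3, 4, 6, 7}) = 1
G(14) = mex({0, 1, 4, 5, 6, 7}) = 2
G(15) = mex({0, 1, 2, 3, 4, 5, 6}) = 7
G(16) = mex({0, 2, 3, 5, 6, 7}) = 1
G(17) = mex({0, 1, 2, 3, 5, 6, 7}) = 4
G(18) = mex({0, 1, 2, 4, 5, 6}) = 3
G(19) = mex({0, 1, 3, 4, 5, 7}) = 2
G(20) = mex({0, 2, 3, 4, 5, 6, 7}) = 1
G(21) = mex({0, 1, 2, 3, 5, 6, 7}) = 4
G(22) = mex({0, 1, 2, 3, 4, 5, 7}) = 6
G(23) = mex({0, 1, 2, 3, 4, 5, 6}) = 7
G(24) = mex({0, 1, 2, 3, 5, 6, 7}) = 4
G(25) = mex({0, 2, 3, 4, 6, 7}) = 1
G(26) = mex({0, 1, 3, 4, 5, 6, 7}) = 2
G(27) = mex({0, 1, 2, 3, 4, 5, 6, 7}) = 8
G(28) = mex({0, 1, 2, 3, 4, 6, 7, 8}) = 5
G(29) = mex({0, 1, 2, 3, 5, 6, 7, 8, 9}) = 4
G(30) = mex({0, 1, 2, 3, 4, 5, 6, 9, 10}) = 7
G(31) = mex({0, 1, 3, 4, 5, 7, 10, 11}) = 2
G(32) = mex({0, 2, 3, 4, 5, 6, 7, 9, 11}) = 1
G(33) = mex({0, 1, 2, 3, 4, 5, 6, 7, 9, 12}) = 8
G(34) = mex({0, 1, 2, 3, 4, 5, 7, 8, 11, 12}) = 6
G(35) = mex({0, 1, 2, 3, 4, 5, 6, 8, 9, 10, 11}) = 7
G(36) = mex({0, 1, 2, 3, 5, 6, 7, 9, 10}) = 4
G(37) = mex({0, 2, 3, 4, 6, 7, 9, 10, 11, 12}) = 1
G(38) = mex({0, 1, 3, 4, 5, 6, 7, 9, 10, 11, 12}) = 2
G(39) = mex({0, 1, 2, 4, 5, 6, 7, 9, 10, 12, 14}) = 3
G(40) = mex({0, 2, 3, 4, 6, 7, 11, 12, 14}) = 1
G(41) = mex({0, 1, 2, 3, 5, 6, 7, 9, 10, 11, 12}) = 4
G(42) = mex({0, 1, 2, 3, 4, 5, 6, 9, 10}) = 7
G(43) = mex({0, 1, 3, 4, 5, 7, 9, 10, 12, 15}) = 2
G(44) = mex({0, 2, 3, 4, 5, 6, 7, 9, 10, 12, 15}) = 1
G(45) = mex({0, 1, 2, 3, 4, 5, 6, 7, 9, 10, 12, 14}) = 8
Therefore G(45) = 8.

8


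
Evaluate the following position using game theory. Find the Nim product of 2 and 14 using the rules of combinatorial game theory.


Nim multiplication is bilinear over XOR: (u XOR v) * w = (u*w) XOR (v*w).
So we split each operand into its bit components and XOR the pairwise Nim products.
2 = 2 (as XOR of powers of 2).
14 = 2 + 4 + 8 (as XOR of powers of 2).
Using the standard Nim-product table on single bits:
  2*2 = 3,   2*4 = 8,   2*8 = 12,
  4*4 = 6,   4*8 = 11,  8*8 = 13,
and  1*x = x (identity), k*l = l*k (commutative).
Pairwise Nim products:
  2 * 2 = 3
  2 * 4 = 8
  2 * 8 = 12
XOR them: 3 XOR 8 XOR 12 = 7.
Result: 2 * 14 = 7 (in Nim).

7


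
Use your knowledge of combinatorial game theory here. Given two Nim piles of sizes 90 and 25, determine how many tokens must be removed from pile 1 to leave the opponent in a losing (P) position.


Piles: 90 and 25
Current XOR: 90 XOR 25 = 67 (non-zero, so this is an N-position).
To make the XOR zero, we need to find a move that balances the piles.
For pile 1 (size 90): target = 90 XOR 67 = 25
We reduce pile 1 from 90 to 25.
Tokens removed: 90 - 25 = 65
Verification: 25 XOR 25 = 0

65


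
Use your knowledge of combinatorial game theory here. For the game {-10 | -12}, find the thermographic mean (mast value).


Game = {-10 | -12}, a switch {a | b} with numbers a > b.
Its thermograph has left wall a - t and right wall b + t, which meet at t = (a - b)/2, where both equal (a + b)/2. So the mast (mean value) is at (a + b)/2.
Mean = (-10 + (-12))/2 = -22/2 = -11

-11


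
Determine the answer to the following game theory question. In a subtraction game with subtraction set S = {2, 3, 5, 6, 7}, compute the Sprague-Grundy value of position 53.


The subtraction set is S = {2, 3, 5, 6, 7}.
G(k) = mex{ G(k - s) : s in S, s <= k }. We compute iteratively: G(0) = 0.
G(1) = mex({}) = 0
G(2) = mex({0}) = 1
G(3) = mex({0}) = 1
G(4) = mex({0, 1}) = 2
G(5) = mex({0, 1}) = 2
G(6) = mex({0, 1, 2}) = 3
G(7) = mex({0, 1, 2}) = 3
G(8) = mex({0, 1, 2, 3}) = 4
G(9) = mex({1, 2, 3}) = 0
G(10) = mex({1, 2, 3, 4}) = 0
G(11) = mex({0, 2, 3, 4}) = 1
G(12) = mex({0, 2, 3}) = 1
G(13) = mex({0, 1, 3, 4}) = 2
G(14) = mex({0, 1, 3, 4}) = 2
G(15) = mex({0, 1, 2, 4}) = 3
Observe that G(9)..G(15) = 0, 0, 1, 1, 2, 2, 3 repeats G(0)..G(6) = 0, 0, 1, 1, 2, 2, 3.
For k >= max(S) = 7, G(k) is determined by the previous 7 values G(k-7)..G(k-1); a window of 7 consecutive values has recurred shifted by 9, so by induction G(k + 9) = G(k) for all k >= 0: the sequence is periodic from the start with period 9.
One period: G(0..8) = 0, 0, 1, 1, 2, 2, 3, 3, 4.
53 mod 9 = 8, so G(53) = G(8) = 4.

4


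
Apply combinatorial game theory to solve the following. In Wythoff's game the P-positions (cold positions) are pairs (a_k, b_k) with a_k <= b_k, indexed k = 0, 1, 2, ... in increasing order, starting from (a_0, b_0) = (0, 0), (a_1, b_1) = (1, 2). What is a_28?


By Wythoff's theorem, a_k = floor(k * phi) and b_k = floor(k * phi^2) = a_k + k, where phi = (1 + sqrt(5))/2 is the golden ratio.
phi = (1 + sqrt(5))/2 = 1.618034
k = 28
k * phi = 28 * 1.618034 = 45.304952
a_28 = floor(k * phi) = 45

45


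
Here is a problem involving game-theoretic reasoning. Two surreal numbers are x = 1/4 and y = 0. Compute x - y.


x = 1/4, y = 0
Converting to common denominator: 4
x = 1/4, y = 0/4
x - y = 1/4 - 0 = 1/4

1/4


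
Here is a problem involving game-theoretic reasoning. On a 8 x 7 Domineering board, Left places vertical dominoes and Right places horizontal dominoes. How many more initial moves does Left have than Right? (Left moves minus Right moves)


Board is 8 x 7 (rows x cols).
Left (vertical) placements: (rows-1) * cols = 7 * 7 = 49
Right (horizontal) placements: rows * (cols-1) = 8 * 6 = 48
Advantage = Left - Right = 49 - 48 = 1

1


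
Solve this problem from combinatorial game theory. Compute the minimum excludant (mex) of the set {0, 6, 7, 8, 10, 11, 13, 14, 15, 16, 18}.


Set = {0, 6, 7, 8, 10, 11, 13, 14, 15, 16, 18}
0 is in the set.
1 is NOT in the set. This is the mex.
mex = 1

1


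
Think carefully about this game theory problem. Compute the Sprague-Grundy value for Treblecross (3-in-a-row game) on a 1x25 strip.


Treblecross: place X on empty cells; 3-in-a-row wins.
Playing within two cells of an existing X lets the opponent win at once, so sensible play treats the cells i-2..i+2 around each X as dead. The player left with no safe cell loses, so this is a normal-play take-away game on strips of safe cells.
Placing X at cell i (0-indexed) of a strip of k safe cells leaves independent strips of sizes max(0, i-2) and max(0, k-i-3). Hence G(k) = mex{ G(max(0,i-2)) XOR G(max(0,k-i-3)) : 0 <= i < k }, with G(0) = 0.
G(1): splits (0,0):0^0=0 -> mex({0}) = 1
G(2): splits (0,0):0^0=0 -> mex({0}) = 1
G(3): splits (0,0):0^0=0 -> mex({0}) = 1
G(4): splits (0,1):0^1=1 (0,0):0^0=0 -> mex({0, 1}) = 2
G(5): splits (0,2):0^1=1 (0,1):0^1=1 (0,0):0^0=0 -> mex({0, 1}) = 2
G(6) = mex({1}) = 0
G(7) = mex({0, 1, 2}) = 3
G(8) = mex({0, 1, 2}) = 3
G(9) = mex({0, 2}) = 1
G(10) = mex({0, 2, 3}) = 1
G(11) = mex({0, 3}) = 1
G(12) = mex({1, 3}) = 0
G(13) = mex({0, 1, 2, 3}) = 4
G(14) = mex({0, 1, 2}) = 3
G(15) = mex({0, 1, 2}) = 3
G(16) = mex({0, 1, 2, 4}) = 3
G(17) = mex({0, 1, 3, 4}) = 2
G(18) = mex({0, 1, 3, 4}) = 2
G(19) = mex({0, 1, 3, 5}) = 2
G(20) = mex({0, 1, 2, 3, 5}) = 4
G(21) = mex({0, 1, 2, 3, 5}) = 4
G(22) = mex({1, 2, 6}) = 0
G(23) = mex({0, 1, 2, 3, 4, 6}) = 5
G(24) = mex({0, 1, 2, 3, 4}) = 5
G(25) = mex({0, 1, 3, 4, 7}) = 2
Therefore G(25) = 2.

2


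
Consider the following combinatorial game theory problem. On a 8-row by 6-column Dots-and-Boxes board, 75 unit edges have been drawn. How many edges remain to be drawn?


Grid: 8 x 6 boxes, i.e. 9 rows and 7 columns of dots.
Horizontal edges: (rows + 1) * cols = 9 * 6 = 54
Vertical edges: rows * (cols + 1) = 8 * 7 = 56
Total edges: 54 + 56 = 110
Edges drawn: 75
Remaining: 110 - 75 = 35

35


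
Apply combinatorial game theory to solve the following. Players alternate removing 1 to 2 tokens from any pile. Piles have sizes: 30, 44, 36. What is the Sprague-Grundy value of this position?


Subtraction set: {1, 2}
For this subtraction set, G(n) = n mod 3 (period = max + 1 = 3).
Pile 1 (size 30): G(30) = 30 mod 3 = 0
Pile 2 (size 44): G(44) = 44 mod 3 = 2
Pile 3 (size 36): G(36) = 36 mod 3 = 0
Total Grundy value = XOR of all: 0 XOR 2 XOR 0 = 2

2


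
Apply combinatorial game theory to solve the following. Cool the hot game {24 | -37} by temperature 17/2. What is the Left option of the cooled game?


Original game: {24 | -37} (a switch {a | b} with a > b).
Cooling by t (for t below the temperature (a - b)/2 = 61/2) taxes each move by t: {a | b} cooled by t is {a - t | b + t}.
Cooling amount: t = 17/2
Cooled Left option: 24 - 17/2 = 31/2
Cooled Right option: -37 + 17/2 = -57/2
Cooled game: {31/2 | -57/2}
Left option = 31/2

31/2


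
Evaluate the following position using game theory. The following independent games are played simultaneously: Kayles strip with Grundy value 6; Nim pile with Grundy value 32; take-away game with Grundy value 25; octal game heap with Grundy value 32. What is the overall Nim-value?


By the Sprague-Grundy theorem, the Grundy value of a sum of games is the XOR of individual Grundy values.
Kayles strip: Grundy value = 6. Running XOR: 0 XOR 6 = 6
Nim pile: Grundy value = 32. Running XOR: 6 XOR 32 = 38
take-away game: Grundy value = 25. Running XOR: 38 XOR 25 = 63
octal game heap: Grundy value = 32. Running XOR: 63 XOR 32 = 31
The combined Grundy value is 31.

31


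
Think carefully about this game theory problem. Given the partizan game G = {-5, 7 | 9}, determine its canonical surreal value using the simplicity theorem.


Left options: {-5, 7}, max = 7
Right options: {9}, min = 9
All options are numbers and max(Left) < min(Right), so by the simplicity theorem the value is the simplest (earliest-born) number strictly between 7 and 9.
The only integer strictly between 7 and 9 is 8.
No non-integer in the interval can be simpler: if x is a non-integer in the interval, then floor(x) or ceil(x) also lies in the interval (the interval contains an integer), and both are proper prefixes of x's sign expansion, i.e. born earlier. So the game value is 8.
Game value = 8

8


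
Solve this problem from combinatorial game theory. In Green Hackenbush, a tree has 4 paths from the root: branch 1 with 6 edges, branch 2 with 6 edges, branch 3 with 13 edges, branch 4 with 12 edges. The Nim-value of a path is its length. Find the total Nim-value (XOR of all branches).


The tree has 4 branches from the ground vertex.
In Green Hackenbush, the Nim-value of a simple path of length k is k.
Branch 1: length 6, Nim-value = 6
Branch 2: length 6, Nim-value = 6
Branch 3: length 13, Nim-value = 13
Branch 4: length 12, Nim-value = 12
Total Nim-value = XOR of all branch values:
0 XOR 6 = 6
6 XOR 6 = 0
0 XOR 13 = 13
13 XOR 12 = 1
Nim-value of the tree = 1

1


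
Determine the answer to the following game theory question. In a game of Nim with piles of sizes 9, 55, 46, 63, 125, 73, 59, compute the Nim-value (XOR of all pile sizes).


We need the XOR (exclusive or) of all pile sizes.
After XOR-ing pile 1 (size 9): 0 XOR 9 = 9
After XOR-ing pile 2 (size 55): 9 XOR 55 = 62
After XOR-ing pile 3 (size 46): 62 XOR 46 = 16
After XOR-ing pile 4 (size 63): 16 XOR 63 = 47
After XOR-ing pile 5 (size 125): 47 XOR 125 = 82
After XOR-ing pile 6 (size 73): 82 XOR 73 = 27
After XOR-ing pile 7 (size 59): 27 XOR 59 = 32
The Nim-value of this position is 32.

32


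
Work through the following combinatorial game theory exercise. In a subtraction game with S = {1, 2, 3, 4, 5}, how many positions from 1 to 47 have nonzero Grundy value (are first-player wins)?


Subtraction set S = {1, 2, 3, 4, 5}, so G(n) = n mod 6.
G(n) = 0 when n is a multiple of 6.
Multiples of 6 in [1, 47]: 7
N-positions (nonzero Grundy) = 47 - 7 = 40

40


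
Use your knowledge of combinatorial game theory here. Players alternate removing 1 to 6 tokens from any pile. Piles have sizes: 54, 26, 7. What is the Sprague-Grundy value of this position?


Subtraction set: {1, 2, 3, 4, 5, 6}
For this subtraction set, G(n) = n mod 7 (period = max + 1 = 7).
Pile 1 (size 54): G(54) = 54 mod 7 = 5
Pile 2 (size 26): G(26) = 26 mod 7 = 5
Pile 3 (size 7): G(7) = 7 mod 7 = 0
Total Grundy value = XOR of all: 5 XOR 5 XOR 0 = 0

0


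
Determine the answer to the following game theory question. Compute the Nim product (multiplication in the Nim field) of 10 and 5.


Nim multiplication is bilinear over XOR: (u XOR v) * w = (u*w) XOR (v*w).
So we split each operand into its bit components and XOR the pairwise Nim products.
10 = 2 + 8 (as XOR of powers of 2).
5 = 1 + 4 (as XOR of powers of 2).
Using the standard Nim-product table on single bits:
  2*2 = 3,   2*4 = 8,   2*8 = 12,
  4*4 = 6,   4*8 = 11,  8*8 = 13,
and  1*x = x (identity), k*l = l*k (commutative).
Pairwise Nim products:
  2 * 1 = 2
  2 * 4 = 8
  8 * 1 = 8
  8 * 4 = 11
XOR them: 2 XOR 8 XOR 8 XOR 11 = 9.
Result: 10 * 5 = 9 (in Nim).

9


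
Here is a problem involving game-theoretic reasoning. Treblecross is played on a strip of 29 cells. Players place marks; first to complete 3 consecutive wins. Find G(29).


Treblecross: place X on empty cells; 3-in-a-row wins.
Playing within two cells of an existing X lets the opponent win at once, so sensible play treats the cells i-2..i+2 around each X as dead. The player left with no safe cell loses, so this is a normal-play take-away game on strips of safe cells.
Placing X at cell i (0-indexed) of a strip of k safe cells leaves independent strips of sizes max(0, i-2) and max(0, k-i-3). Hence G(k) = mex{ G(max(0,i-2)) XOR G(max(0,k-i-3)) : 0 <= i < k }, with G(0) = 0.
G(1): splits (0,0):0^0=0 -> mex({0}) = 1
G(2): splits (0,0):0^0=0 -> mex({0}) = 1
G(3): splits (0,0):0^0=0 -> mex({0}) = 1
G(4): splits (0,1):0^1=1 (0,0):0^0=0 -> mex({0, 1}) = 2
G(5): splits (0,2):0^1=1 (0,1):0^1=1 (0,0):0^0=0 -> mex({0, 1}) = 2
G(6) = mex({1}) = 0
G(7) = mex({0, 1, 2}) = 3
G(8) = mex({0, 1, 2}) = 3
G(9) = mex({0, 2}) = 1
G(10) = mex({0, 2, 3}) = 1
G(11) = mex({0, 3}) = 1
G(12) = mex({1, 3}) = 0
G(13) = mex({0, 1, 2, 3}) = 4
G(14) = mex({0, 1, 2}) = 3
G(15) = mex({0, 1, 2}) = 3
G(16) = mex({0, 1, 2, 4}) = 3
G(17) = mex({0, 1, 3, 4}) = 2
G(18) = mex({0, 1, 3, 4}) = 2
G(19) = mex({0, 1, 3, 5}) = 2
G(20) = mex({0, 1, 2, 3, 5}) = 4
G(21) = mex({0, 1, 2, 3, 5}) = 4
G(22) = mex({1, 2, 6}) = 0
G(23) = mex({0, 1, 2, 3, 4, 6}) = 5
G(24) = mex({0, 1, 2, 3, 4}) = 5
G(25) = mex({0, 1, 3, 4, 7}) = 2
G(26) = mex({0, 1, 3, 4, 5, 7}) = 2
G(27) = mex({0, 1, 3, 5}) = 2
G(28) = mex({0, 1, 2, 5}) = 3
G(29) = mex({0, 1, 2, 4, 5, 6}) = 3
Therefore G(29) = 3.

3


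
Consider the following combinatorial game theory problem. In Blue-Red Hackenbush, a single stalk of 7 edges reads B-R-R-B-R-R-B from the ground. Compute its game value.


Edges (from ground): B-R-R-B-R-R-B
By Berlekamp's sign-expansion rule, a Blue-Red Hackenbush stalk has the value of the surreal number whose sign sequence is the edge sequence with B -> + and R -> -.
Sign sequence: +--+--+
Trace the sign expansion in the surreal number tree, starting from 0:
Edge 1: B (sign +) -> bounds (0, +inf), value = 1
Edge 2: R (sign -) -> bounds (0, 1), value = 1/2
Edge 3: R (sign -) -> bounds (0, 1/2), value = 1/4
Edge 4: B (sign +) -> bounds (1/4, 1/2), value = 3/8
Edge 5: R (sign -) -> bounds (1/4, 3/8), value = 5/16
Edge 6: R (sign -) -> bounds (1/4, 5/16), value = 9/32
Edge 7: B (sign +) -> bounds (9/32, 5/16), value = 19/64
Game value = 19/64

19/64


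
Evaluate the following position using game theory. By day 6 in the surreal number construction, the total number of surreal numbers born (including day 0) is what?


Day 0: {|} = 0 is born. Count = 1.
Day n: the number of surreal numbers born by day n is 2^(n+1) - 1.
By day 0: 2^1 - 1 = 1
By day 1: 2^2 - 1 = 3
By day 2: 2^3 - 1 = 7
By day 3: 2^4 - 1 = 15
By day 4: 2^5 - 1 = 31
By day 5: 2^6 - 1 = 63
By day 6: 2^7 - 1 = 127
By day 6: 127 surreal numbers.

127


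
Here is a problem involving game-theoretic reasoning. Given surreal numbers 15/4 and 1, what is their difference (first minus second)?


x = 15/4, y = 1
Converting to common denominator: 4
x = 15/4, y = 4/4
x - y = 15/4 - 1 = 11/4

11/4


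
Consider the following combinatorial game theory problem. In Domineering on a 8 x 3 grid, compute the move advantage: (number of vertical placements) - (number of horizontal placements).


Board is 8 x 3 (rows x cols).
Left (vertical) placements: (rows-1) * cols = 7 * 3 = 21
Right (horizontal) placements: rows * (cols-1) = 8 * 2 = 16
Advantage = Left - Right = 21 - 16 = 5

5


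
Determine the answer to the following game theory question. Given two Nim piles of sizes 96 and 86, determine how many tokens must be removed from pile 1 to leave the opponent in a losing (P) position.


Piles: 96 and 86
Current XOR: 96 XOR 86 = 54 (non-zero, so this is an N-position).
To make the XOR zero, we need to find a move that balances the piles.
For pile 1 (size 96): target = 96 XOR 54 = 86
We reduce pile 1 from 96 to 86.
Tokens removed: 96 - 86 = 10
Verification: 86 XOR 86 = 0

10


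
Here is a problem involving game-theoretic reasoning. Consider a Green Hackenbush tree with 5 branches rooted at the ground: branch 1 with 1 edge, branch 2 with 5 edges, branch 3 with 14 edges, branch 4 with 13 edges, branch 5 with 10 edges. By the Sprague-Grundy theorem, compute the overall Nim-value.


The tree has 5 branches from the ground vertex.
In Green Hackenbush, the Nim-value of a simple path of length k is k.
Branch 1: length 1, Nim-value = 1
Branch 2: length 5, Nim-value = 5
Branch 3: length 14, Nim-value = 14
Branch 4: length 13, Nim-value = 13
Branch 5: length 10, Nim-value = 10
Total Nim-value = XOR of all branch values:
0 XOR 1 = 1
1 XOR 5 = 4
4 XOR 14 = 10
10 XOR 13 = 7
7 XOR 10 = 13
Nim-value of the tree = 13

13


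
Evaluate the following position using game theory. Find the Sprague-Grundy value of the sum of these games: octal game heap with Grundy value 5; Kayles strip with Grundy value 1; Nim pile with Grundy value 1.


By the Sprague-Grundy theorem, the Grundy value of a sum of games is the XOR of individual Grundy values.
octal game heap: Grundy value = 5. Running XOR: 0 XOR 5 = 5
Kayles strip: Grundy value = 1. Running XOR: 5 XOR 1 = 4
Nim pile: Grundy value = 1. Running XOR: 4 XOR 1 = 5
The combined Grundy value is 5.

5


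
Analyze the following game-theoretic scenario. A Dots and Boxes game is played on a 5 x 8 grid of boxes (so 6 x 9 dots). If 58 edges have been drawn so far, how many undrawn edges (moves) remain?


Grid: 5 x 8 boxes, i.e. 6 rows and 9 columns of dots.
Horizontal edges: (rows + 1) * cols = 6 * 8 = 48
Vertical edges: rows * (cols + 1) = 5 * 9 = 45
Total edges: 48 + 45 = 93
Edges drawn: 58
Remaining: 93 - 58 = 35

35


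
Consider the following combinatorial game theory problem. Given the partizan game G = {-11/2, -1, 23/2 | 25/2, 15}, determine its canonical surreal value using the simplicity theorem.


Left options: {-11/2, -1, 23/2}, max = 23/2
Right options: {25/2, 15}, min = 25/2
All options are numbers and max(Left) < min(Right), so by the simplicity theorem the value is the simplest (earliest-born) number strictly between 23/2 and 25/2.
The only integer strictly between 23/2 and 25/2 is 12.
No non-integer in the interval can be simpler: if x is a non-integer in the interval, then floor(x) or ceil(x) also lies in the interval (the interval contains an integer), and both are proper prefixes of x's sign expansion, i.e. born earlier. So the game value is 12.
Game value = 12

12


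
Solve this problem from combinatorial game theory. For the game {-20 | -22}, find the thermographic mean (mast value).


Game = {-20 | -22}, a switch {a | b} with numbers a > b.
Its thermograph has left wall a - t and right wall b + t, which meet at t = (a - b)/2, where both equal (a + b)/2. So the mast (mean value) is at (a + b)/2.
Mean = (-20 + (-22))/2 = -42/2 = -21

-21


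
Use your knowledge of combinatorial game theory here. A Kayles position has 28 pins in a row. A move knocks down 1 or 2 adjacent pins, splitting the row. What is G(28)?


Kayles: a move removes 1 or 2 adjacent pins from a contiguous row.
Removing pins from a row of k leaves two independent rows (a, b) with a + b = k - 1 (one pin) or a + b = k - 2 (two pins); an end removal gives a = 0.
By Sprague-Grundy, G(k) = mex{ G(a) XOR G(b) } over all these splits. G(0) = 0.
G(1): splits (0,0):0^0=0 -> mex({0}) = 1
G(2): splits (0,1):0^1=1 (0,0):0^0=0 -> mex({0, 1}) = 2
G(3): splits (0,2):0^2=2 (1,1):1^1=0 (0,1):0^1=1 -> mex({0, 1, 2}) = 3
G(4): splits (0,3):0^3=3 (1,2):1^2=3 (0,2):0^2=2 (1,1):1^1=0 -> mex({0, 2, 3}) = 1
G(5): splits (0,4):0^1=1 (1,3):1^3=2 (2,2):2^2=0 (0,3):0^3=3 (1,2):1^2=3 -> mex({0, 1, 2, 3}) = 4
G(6) = mex({0, 1, 2, 4}) = 3
G(7) = mex({0, 1, 3, 4, 5}) = 2
G(8) = mex({0, 2, 3, 5, 6}) = 1
G(9) = mex({0, 1, 2, 3, 6, 7}) = 4
G(10) = mex({0, 1, 3, 4, 5, 7}) = 2
G(11) = mex({0, 1, 2, 3, 4, 5}) = 6
G(12) = mex({0, 1, 2, 3, 5, 6, 7}) = 4
G(13) = mex({0, 2, 3, 4, 6, 7}) = 1
G(14) = mex({0, 1, 4, 5, 6, 7}) = 2
G(15) = mex({0, 1, 2, 3, 4, 5, 6}) = 7
G(16) = mex({0, 2, 3, 5, 6, 7}) = 1
G(17) = mex({0, 1, 2, 3, 5, 6, 7}) = 4
G(18) = mex({0, 1, 2, 4, 5, 6}) = 3
G(19) = mex({0, 1, 3, 4, 5, 7}) = 2
G(20) = mex({0, 2, 3, 4, 5, 6, 7}) = 1
G(21) = mex({0, 1, 2, 3, 5, 6, 7}) = 4
G(22) = mex({0, 1, 2, 3, 4, 5, 7}) = 6
G(23) = mex({0, 1, 2, 3, 4, 5, 6}) = 7
G(24) = mex({0, 1, 2, 3, 5, 6, 7}) = 4
G(25) = mex({0, 2, 3, 4, 6, 7}) = 1
G(26) = mex({0, 1, 3, 4, 5, 6, 7}) = 2
G(27) = mex({0, 1, 2, 3, 4, 5, 6, 7}) = 8
G(28) = mex({0, 1, 2, 3, 4, 6, 7, 8}) = 5
Therefore G(28) = 5.

5


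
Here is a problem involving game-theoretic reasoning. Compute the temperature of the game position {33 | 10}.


The game is {33 | 10}, a switch {a | b} with numbers a > b.
Cooling {a | b} by t gives {a - t | b + t}, which stops being hot when a - t = b + t, i.e. at t = (a - b)/2. So the temperature of a switch is (a - b)/2.
Temperature = (Left option - Right option) / 2
= (33 - (10)) / 2
= 23 / 2
= 23/2

23/2
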